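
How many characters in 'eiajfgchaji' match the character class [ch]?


Character class [ch] matches any of: {c, h}
Scanning string 'eiajfgchaji' character by character:
  pos 0: 'e' -> no
  pos 1: 'i' -> no
  pos 2: 'a' -> no
  pos 3: 'j' -> no
  pos 4: 'f' -> no
  pos 5: 'g' -> no
  pos 6: 'c' -> MATCH
  pos 7: 'h' -> MATCH
  pos 8: 'a' -> no
  pos 9: 'j' -> no
  pos 10: 'i' -> no
Total matches: 2

2


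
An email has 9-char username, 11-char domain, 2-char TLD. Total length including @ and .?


An email address has format: username@domain.tld
Username length: 9
'@' character: 1
Domain length: 11
'.' character: 1
TLD length: 2
Total = 9 + 1 + 11 + 1 + 2 = 24

24


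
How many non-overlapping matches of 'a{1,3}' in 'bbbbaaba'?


Pattern 'a{1,3}' matches between 1 and 3 consecutive a's (greedy).
String: 'bbbbaaba'
Finding runs of a's and applying greedy matching:
  Run at pos 4: 'aa' (length 2)
  Run at pos 7: 'a' (length 1)
Matches: ['aa', 'a']
Count: 2

2


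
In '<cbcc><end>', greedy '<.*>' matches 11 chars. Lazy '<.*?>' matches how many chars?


Greedy '<.*>' tries to match as MUCH as possible.
Lazy '<.*?>' tries to match as LITTLE as possible.

String: '<cbcc><end>'
Greedy '<.*>' starts at first '<' and extends to the LAST '>': '<cbcc><end>' (11 chars)
Lazy '<.*?>' starts at first '<' and stops at the FIRST '>': '<cbcc>' (6 chars)

6


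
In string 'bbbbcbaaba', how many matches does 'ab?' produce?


Pattern 'ab?' matches 'a' optionally followed by 'b'.
String: 'bbbbcbaaba'
Scanning left to right for 'a' then checking next char:
  Match 1: 'a' (a not followed by b)
  Match 2: 'ab' (a followed by b)
  Match 3: 'a' (a not followed by b)
Total matches: 3

3


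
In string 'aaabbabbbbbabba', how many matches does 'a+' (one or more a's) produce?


Pattern 'a+' matches one or more consecutive a's.
String: 'aaabbabbbbbabba'
Scanning for runs of a:
  Match 1: 'aaa' (length 3)
  Match 2: 'a' (length 1)
  Match 3: 'a' (length 1)
  Match 4: 'a' (length 1)
Total matches: 4

4


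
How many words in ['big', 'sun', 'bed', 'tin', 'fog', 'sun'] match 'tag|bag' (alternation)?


Alternation 'tag|bag' matches either 'tag' or 'bag'.
Checking each word:
  'big' -> no
  'sun' -> no
  'bed' -> no
  'tin' -> no
  'fog' -> no
  'sun' -> no
Matches: []
Count: 0

0


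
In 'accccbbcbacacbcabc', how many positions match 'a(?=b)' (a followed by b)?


Lookahead 'a(?=b)' matches 'a' only when followed by 'b'.
String: 'accccbbcbacacbcabc'
Checking each position where char is 'a':
  pos 0: 'a' -> no (next='c')
  pos 9: 'a' -> no (next='c')
  pos 11: 'a' -> no (next='c')
  pos 15: 'a' -> MATCH (next='b')
Matching positions: [15]
Count: 1

1


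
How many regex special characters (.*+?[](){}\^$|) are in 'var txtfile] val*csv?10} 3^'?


Regex special characters are: . * + ? [ ] ( ) { } \ ^ $ |
Scanning 'var txtfile] val*csv?10} 3^':
  pos 11: ']' -> SPECIAL
  pos 16: '*' -> SPECIAL
  pos 20: '?' -> SPECIAL
  pos 23: '}' -> SPECIAL
  pos 26: '^' -> SPECIAL
Special chars found: [']', '*', '?', '}', '^']
Total: 5

5


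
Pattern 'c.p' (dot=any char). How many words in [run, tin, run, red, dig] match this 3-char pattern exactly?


Pattern 'c.p' means: starts with 'c', any single char, ends with 'p'.
Checking each word (must be exactly 3 chars):
  'run' (len=3): no
  'tin' (len=3): no
  'run' (len=3): no
  'red' (len=3): no
  'dig' (len=3): no
Matching words: []
Total: 0

0


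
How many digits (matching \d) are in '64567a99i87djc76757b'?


\d matches any digit 0-9.
Scanning '64567a99i87djc76757b':
  pos 0: '6' -> DIGIT
  pos 1: '4' -> DIGIT
  pos 2: '5' -> DIGIT
  pos 3: '6' -> DIGIT
  pos 4: '7' -> DIGIT
  pos 6: '9' -> DIGIT
  pos 7: '9' -> DIGIT
  pos 9: '8' -> DIGIT
  pos 10: '7' -> DIGIT
  pos 14: '7' -> DIGIT
  pos 15: '6' -> DIGIT
  pos 16: '7' -> DIGIT
  pos 17: '5' -> DIGIT
  pos 18: '7' -> DIGIT
Digits found: ['6', '4', '5', '6', '7', '9', '9', '8', '7', '7', '6', '7', '5', '7']
Total: 14

14


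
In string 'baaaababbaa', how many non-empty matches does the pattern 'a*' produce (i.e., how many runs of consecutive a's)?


Pattern 'a*' matches zero or more a's. We want non-empty runs of consecutive a's.
String: 'baaaababbaa'
Walking through the string to find runs of a's:
  Run 1: positions 1-4 -> 'aaaa'
  Run 2: positions 6-6 -> 'a'
  Run 3: positions 9-10 -> 'aa'
Non-empty runs found: ['aaaa', 'a', 'aa']
Count: 3

3


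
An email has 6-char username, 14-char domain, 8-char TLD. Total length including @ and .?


An email address has format: username@domain.tld
Username length: 6
'@' character: 1
Domain length: 14
'.' character: 1
TLD length: 8
Total = 6 + 1 + 14 + 1 + 8 = 30

30


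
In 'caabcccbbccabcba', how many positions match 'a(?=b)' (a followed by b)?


Lookahead 'a(?=b)' matches 'a' only when followed by 'b'.
String: 'caabcccbbccabcba'
Checking each position where char is 'a':
  pos 1: 'a' -> no (next='a')
  pos 2: 'a' -> MATCH (next='b')
  pos 11: 'a' -> MATCH (next='b')
Matching positions: [2, 11]
Count: 2

2


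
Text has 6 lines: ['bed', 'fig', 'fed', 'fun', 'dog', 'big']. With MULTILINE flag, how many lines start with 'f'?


With MULTILINE flag, ^ matches the start of each line.
Lines: ['bed', 'fig', 'fed', 'fun', 'dog', 'big']
Checking which lines start with 'f':
  Line 1: 'bed' -> no
  Line 2: 'fig' -> MATCH
  Line 3: 'fed' -> MATCH
  Line 4: 'fun' -> MATCH
  Line 5: 'dog' -> no
  Line 6: 'big' -> no
Matching lines: ['fig', 'fed', 'fun']
Count: 3

3


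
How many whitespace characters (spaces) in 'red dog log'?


\s matches whitespace characters (spaces, tabs, etc.).
Text: 'red dog log'
This text has 3 words separated by spaces.
Number of spaces = number of words - 1 = 3 - 1 = 2

2


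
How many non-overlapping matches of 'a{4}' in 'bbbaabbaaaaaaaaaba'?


Pattern 'a{4}' matches exactly 4 consecutive a's (greedy, non-overlapping).
String: 'bbbaabbaaaaaaaaaba'
Scanning for runs of a's:
  Run at pos 3: 'aa' (length 2) -> 0 match(es)
  Run at pos 7: 'aaaaaaaaa' (length 9) -> 2 match(es)
  Run at pos 17: 'a' (length 1) -> 0 match(es)
Matches found: ['aaaa', 'aaaa']
Total: 2

2


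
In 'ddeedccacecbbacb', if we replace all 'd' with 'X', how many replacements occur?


re.sub('d', 'X', text) replaces every occurrence of 'd' with 'X'.
Text: 'ddeedccacecbbacb'
Scanning for 'd':
  pos 0: 'd' -> replacement #1
  pos 1: 'd' -> replacement #2
  pos 4: 'd' -> replacement #3
Total replacements: 3

3


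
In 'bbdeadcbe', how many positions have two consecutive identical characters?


Looking for consecutive identical characters in 'bbdeadcbe':
  pos 0-1: 'b' vs 'b' -> MATCH ('bb')
  pos 1-2: 'b' vs 'd' -> different
  pos 2-3: 'd' vs 'e' -> different
  pos 3-4: 'e' vs 'a' -> different
  pos 4-5: 'a' vs 'd' -> different
  pos 5-6: 'd' vs 'c' -> different
  pos 6-7: 'c' vs 'b' -> different
  pos 7-8: 'b' vs 'e' -> different
Consecutive identical pairs: ['bb']
Count: 1

1


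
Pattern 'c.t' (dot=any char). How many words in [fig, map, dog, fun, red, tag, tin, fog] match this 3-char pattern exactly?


Pattern 'c.t' means: starts with 'c', any single char, ends with 't'.
Checking each word (must be exactly 3 chars):
  'fig' (len=3): no
  'map' (len=3): no
  'dog' (len=3): no
  'fun' (len=3): no
  'red' (len=3): no
  'tag' (len=3): no
  'tin' (len=3): no
  'fog' (len=3): no
Matching words: []
Total: 0

0


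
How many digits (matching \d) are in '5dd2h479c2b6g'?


\d matches any digit 0-9.
Scanning '5dd2h479c2b6g':
  pos 0: '5' -> DIGIT
  pos 3: '2' -> DIGIT
  pos 5: '4' -> DIGIT
  pos 6: '7' -> DIGIT
  pos 7: '9' -> DIGIT
  pos 9: '2' -> DIGIT
  pos 11: '6' -> DIGIT
Digits found: ['5', '2', '4', '7', '9', '2', '6']
Total: 7

7


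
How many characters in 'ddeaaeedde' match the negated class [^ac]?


Negated class [^ac] matches any char NOT in {a, c}
Scanning 'ddeaaeedde':
  pos 0: 'd' -> MATCH
  pos 1: 'd' -> MATCH
  pos 2: 'e' -> MATCH
  pos 3: 'a' -> no (excluded)
  pos 4: 'a' -> no (excluded)
  pos 5: 'e' -> MATCH
  pos 6: 'e' -> MATCH
  pos 7: 'd' -> MATCH
  pos 8: 'd' -> MATCH
  pos 9: 'e' -> MATCH
Total matches: 8

8


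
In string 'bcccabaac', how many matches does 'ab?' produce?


Pattern 'ab?' matches 'a' optionally followed by 'b'.
String: 'bcccabaac'
Scanning left to right for 'a' then checking next char:
  Match 1: 'ab' (a followed by b)
  Match 2: 'a' (a not followed by b)
  Match 3: 'a' (a not followed by b)
Total matches: 3

3


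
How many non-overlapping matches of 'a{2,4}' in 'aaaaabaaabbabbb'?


Pattern 'a{2,4}' matches between 2 and 4 consecutive a's (greedy).
String: 'aaaaabaaabbabbb'
Finding runs of a's and applying greedy matching:
  Run at pos 0: 'aaaaa' (length 5)
  Run at pos 6: 'aaa' (length 3)
  Run at pos 11: 'a' (length 1)
Matches: ['aaaa', 'aaa']
Count: 2

2


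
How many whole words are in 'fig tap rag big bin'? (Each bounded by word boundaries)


Word boundaries (\b) mark the start/end of each word.
Text: 'fig tap rag big bin'
Splitting by whitespace:
  Word 1: 'fig'
  Word 2: 'tap'
  Word 3: 'rag'
  Word 4: 'big'
  Word 5: 'bin'
Total whole words: 5

5


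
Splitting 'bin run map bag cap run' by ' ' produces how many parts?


Splitting by ' ' breaks the string at each occurrence of the separator.
Text: 'bin run map bag cap run'
Parts after split:
  Part 1: 'bin'
  Part 2: 'run'
  Part 3: 'map'
  Part 4: 'bag'
  Part 5: 'cap'
  Part 6: 'run'
Total parts: 6

6


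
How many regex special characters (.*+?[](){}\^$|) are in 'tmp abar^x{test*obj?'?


Regex special characters are: . * + ? [ ] ( ) { } \ ^ $ |
Scanning 'tmp abar^x{test*obj?':
  pos 8: '^' -> SPECIAL
  pos 10: '{' -> SPECIAL
  pos 15: '*' -> SPECIAL
  pos 19: '?' -> SPECIAL
Special chars found: ['^', '{', '*', '?']
Total: 4

4


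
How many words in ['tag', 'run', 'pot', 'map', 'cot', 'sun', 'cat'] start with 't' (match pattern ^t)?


Pattern ^t anchors to start of word. Check which words begin with 't':
  'tag' -> MATCH (starts with 't')
  'run' -> no
  'pot' -> no
  'map' -> no
  'cot' -> no
  'sun' -> no
  'cat' -> no
Matching words: ['tag']
Count: 1

1


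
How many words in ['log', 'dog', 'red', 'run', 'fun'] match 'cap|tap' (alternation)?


Alternation 'cap|tap' matches either 'cap' or 'tap'.
Checking each word:
  'log' -> no
  'dog' -> no
  'red' -> no
  'run' -> no
  'fun' -> no
Matches: []
Count: 0

0


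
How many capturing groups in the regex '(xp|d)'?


To count capturing groups, count each '(' that starts a group.
Pattern: '(xp|d)'
Walking through the pattern:
  Position 0: '(' -> group #1
Total capturing groups: 1

1


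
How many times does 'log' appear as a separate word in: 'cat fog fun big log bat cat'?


Scanning each word for exact match 'log':
  Word 1: 'cat' -> no
  Word 2: 'fog' -> no
  Word 3: 'fun' -> no
  Word 4: 'big' -> no
  Word 5: 'log' -> MATCH
  Word 6: 'bat' -> no
  Word 7: 'cat' -> no
Total matches: 1

1


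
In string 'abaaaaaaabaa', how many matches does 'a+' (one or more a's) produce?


Pattern 'a+' matches one or more consecutive a's.
String: 'abaaaaaaabaa'
Scanning for runs of a:
  Match 1: 'a' (length 1)
  Match 2: 'aaaaaaa' (length 7)
  Match 3: 'aa' (length 2)
Total matches: 3

3


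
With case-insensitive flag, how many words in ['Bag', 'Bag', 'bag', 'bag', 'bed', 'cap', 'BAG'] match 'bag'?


Case-insensitive matching: compare each word's lowercase form to 'bag'.
  'Bag' -> lower='bag' -> MATCH
  'Bag' -> lower='bag' -> MATCH
  'bag' -> lower='bag' -> MATCH
  'bag' -> lower='bag' -> MATCH
  'bed' -> lower='bed' -> no
  'cap' -> lower='cap' -> no
  'BAG' -> lower='bag' -> MATCH
Matches: ['Bag', 'Bag', 'bag', 'bag', 'BAG']
Count: 5

5


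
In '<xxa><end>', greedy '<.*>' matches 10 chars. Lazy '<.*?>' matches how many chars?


Greedy '<.*>' tries to match as MUCH as possible.
Lazy '<.*?>' tries to match as LITTLE as possible.

String: '<xxa><end>'
Greedy '<.*>' starts at first '<' and extends to the LAST '>': '<xxa><end>' (10 chars)
Lazy '<.*?>' starts at first '<' and stops at the FIRST '>': '<xxa>' (5 chars)

5


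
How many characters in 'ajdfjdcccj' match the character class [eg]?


Character class [eg] matches any of: {e, g}
Scanning string 'ajdfjdcccj' character by character:
  pos 0: 'a' -> no
  pos 1: 'j' -> no
  pos 2: 'd' -> no
  pos 3: 'f' -> no
  pos 4: 'j' -> no
  pos 5: 'd' -> no
  pos 6: 'c' -> no
  pos 7: 'c' -> no
  pos 8: 'c' -> no
  pos 9: 'j' -> no
Total matches: 0

0


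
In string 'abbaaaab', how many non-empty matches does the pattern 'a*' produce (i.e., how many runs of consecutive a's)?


Pattern 'a*' matches zero or more a's. We want non-empty runs of consecutive a's.
String: 'abbaaaab'
Walking through the string to find runs of a's:
  Run 1: positions 0-0 -> 'a'
  Run 2: positions 3-6 -> 'aaaa'
Non-empty runs found: ['a', 'aaaa']
Count: 2

2


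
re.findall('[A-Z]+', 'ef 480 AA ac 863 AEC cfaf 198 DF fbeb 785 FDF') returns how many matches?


Pattern '[A-Z]+' finds one or more uppercase letters.
Text: 'ef 480 AA ac 863 AEC cfaf 198 DF fbeb 785 FDF'
Scanning for matches:
  Match 1: 'AA'
  Match 2: 'AEC'
  Match 3: 'DF'
  Match 4: 'FDF'
Total matches: 4

4


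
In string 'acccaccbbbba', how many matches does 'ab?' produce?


Pattern 'ab?' matches 'a' optionally followed by 'b'.
String: 'acccaccbbbba'
Scanning left to right for 'a' then checking next char:
  Match 1: 'a' (a not followed by b)
  Match 2: 'a' (a not followed by b)
  Match 3: 'a' (a not followed by b)
Total matches: 3

3


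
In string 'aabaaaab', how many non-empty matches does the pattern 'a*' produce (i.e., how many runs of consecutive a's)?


Pattern 'a*' matches zero or more a's. We want non-empty runs of consecutive a's.
String: 'aabaaaab'
Walking through the string to find runs of a's:
  Run 1: positions 0-1 -> 'aa'
  Run 2: positions 3-6 -> 'aaaa'
Non-empty runs found: ['aa', 'aaaa']
Count: 2

2


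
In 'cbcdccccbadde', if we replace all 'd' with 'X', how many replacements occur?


re.sub('d', 'X', text) replaces every occurrence of 'd' with 'X'.
Text: 'cbcdccccbadde'
Scanning for 'd':
  pos 3: 'd' -> replacement #1
  pos 10: 'd' -> replacement #2
  pos 11: 'd' -> replacement #3
Total replacements: 3

3


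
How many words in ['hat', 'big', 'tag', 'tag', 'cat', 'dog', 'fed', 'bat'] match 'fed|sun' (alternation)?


Alternation 'fed|sun' matches either 'fed' or 'sun'.
Checking each word:
  'hat' -> no
  'big' -> no
  'tag' -> no
  'tag' -> no
  'cat' -> no
  'dog' -> no
  'fed' -> MATCH
  'bat' -> no
Matches: ['fed']
Count: 1

1


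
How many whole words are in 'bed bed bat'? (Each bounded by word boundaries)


Word boundaries (\b) mark the start/end of each word.
Text: 'bed bed bat'
Splitting by whitespace:
  Word 1: 'bed'
  Word 2: 'bed'
  Word 3: 'bat'
Total whole words: 3

3


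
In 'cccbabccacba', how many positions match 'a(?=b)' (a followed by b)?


Lookahead 'a(?=b)' matches 'a' only when followed by 'b'.
String: 'cccbabccacba'
Checking each position where char is 'a':
  pos 4: 'a' -> MATCH (next='b')
  pos 8: 'a' -> no (next='c')
Matching positions: [4]
Count: 1

1


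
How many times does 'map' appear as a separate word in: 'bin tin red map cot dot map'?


Scanning each word for exact match 'map':
  Word 1: 'bin' -> no
  Word 2: 'tin' -> no
  Word 3: 'red' -> no
  Word 4: 'map' -> MATCH
  Word 5: 'cot' -> no
  Word 6: 'dot' -> no
  Word 7: 'map' -> MATCH
Total matches: 2

2


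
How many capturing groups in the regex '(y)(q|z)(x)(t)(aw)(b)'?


To count capturing groups, count each '(' that starts a group.
Pattern: '(y)(q|z)(x)(t)(aw)(b)'
Walking through the pattern:
  Position 0: '(' -> group #1
  Position 3: '(' -> group #2
  Position 8: '(' -> group #3
  Position 11: '(' -> group #4
  Position 14: '(' -> group #5
  Position 18: '(' -> group #6
Total capturing groups: 6

6


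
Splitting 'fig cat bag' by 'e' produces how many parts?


Splitting by 'e' breaks the string at each occurrence of the separator.
Text: 'fig cat bag'
Parts after split:
  Part 1: 'fig cat bag'
Total parts: 1

1


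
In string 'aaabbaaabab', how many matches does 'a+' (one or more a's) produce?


Pattern 'a+' matches one or more consecutive a's.
String: 'aaabbaaabab'
Scanning for runs of a:
  Match 1: 'aaa' (length 3)
  Match 2: 'aaa' (length 3)
  Match 3: 'a' (length 1)
Total matches: 3

3


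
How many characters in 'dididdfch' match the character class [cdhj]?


Character class [cdhj] matches any of: {c, d, h, j}
Scanning string 'dididdfch' character by character:
  pos 0: 'd' -> MATCH
  pos 1: 'i' -> no
  pos 2: 'd' -> MATCH
  pos 3: 'i' -> no
  pos 4: 'd' -> MATCH
  pos 5: 'd' -> MATCH
  pos 6: 'f' -> no
  pos 7: 'c' -> MATCH
  pos 8: 'h' -> MATCH
Total matches: 6

6


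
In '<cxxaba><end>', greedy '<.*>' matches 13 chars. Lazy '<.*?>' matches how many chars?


Greedy '<.*>' tries to match as MUCH as possible.
Lazy '<.*?>' tries to match as LITTLE as possible.

String: '<cxxaba><end>'
Greedy '<.*>' starts at first '<' and extends to the LAST '>': '<cxxaba><end>' (13 chars)
Lazy '<.*?>' starts at first '<' and stops at the FIRST '>': '<cxxaba>' (8 chars)

8


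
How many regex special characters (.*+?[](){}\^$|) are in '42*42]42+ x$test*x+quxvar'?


Regex special characters are: . * + ? [ ] ( ) { } \ ^ $ |
Scanning '42*42]42+ x$test*x+quxvar':
  pos 2: '*' -> SPECIAL
  pos 5: ']' -> SPECIAL
  pos 8: '+' -> SPECIAL
  pos 11: '$' -> SPECIAL
  pos 16: '*' -> SPECIAL
  pos 18: '+' -> SPECIAL
Special chars found: ['*', ']', '+', '$', '*', '+']
Total: 6

6


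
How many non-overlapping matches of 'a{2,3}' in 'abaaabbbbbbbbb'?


Pattern 'a{2,3}' matches between 2 and 3 consecutive a's (greedy).
String: 'abaaabbbbbbbbb'
Finding runs of a's and applying greedy matching:
  Run at pos 0: 'a' (length 1)
  Run at pos 2: 'aaa' (length 3)
Matches: ['aaa']
Count: 1

1


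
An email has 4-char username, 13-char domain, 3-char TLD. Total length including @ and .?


An email address has format: username@domain.tld
Username length: 4
'@' character: 1
Domain length: 13
'.' character: 1
TLD length: 3
Total = 4 + 1 + 13 + 1 + 3 = 22

22


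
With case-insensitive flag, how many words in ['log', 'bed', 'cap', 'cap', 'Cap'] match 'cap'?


Case-insensitive matching: compare each word's lowercase form to 'cap'.
  'log' -> lower='log' -> no
  'bed' -> lower='bed' -> no
  'cap' -> lower='cap' -> MATCH
  'cap' -> lower='cap' -> MATCH
  'Cap' -> lower='cap' -> MATCH
Matches: ['cap', 'cap', 'Cap']
Count: 3

3


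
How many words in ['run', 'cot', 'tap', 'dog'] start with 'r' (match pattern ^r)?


Pattern ^r anchors to start of word. Check which words begin with 'r':
  'run' -> MATCH (starts with 'r')
  'cot' -> no
  'tap' -> no
  'dog' -> no
Matching words: ['run']
Count: 1

1


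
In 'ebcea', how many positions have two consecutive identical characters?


Looking for consecutive identical characters in 'ebcea':
  pos 0-1: 'e' vs 'b' -> different
  pos 1-2: 'b' vs 'c' -> different
  pos 2-3: 'c' vs 'e' -> different
  pos 3-4: 'e' vs 'a' -> different
Consecutive identical pairs: []
Count: 0

0


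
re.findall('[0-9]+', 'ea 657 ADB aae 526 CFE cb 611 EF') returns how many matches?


Pattern '[0-9]+' finds one or more digits.
Text: 'ea 657 ADB aae 526 CFE cb 611 EF'
Scanning for matches:
  Match 1: '657'
  Match 2: '526'
  Match 3: '611'
Total matches: 3

3


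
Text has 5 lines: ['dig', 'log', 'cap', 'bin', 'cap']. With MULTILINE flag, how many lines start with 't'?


With MULTILINE flag, ^ matches the start of each line.
Lines: ['dig', 'log', 'cap', 'bin', 'cap']
Checking which lines start with 't':
  Line 1: 'dig' -> no
  Line 2: 'log' -> no
  Line 3: 'cap' -> no
  Line 4: 'bin' -> no
  Line 5: 'cap' -> no
Matching lines: []
Count: 0

0


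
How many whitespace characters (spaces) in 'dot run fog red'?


\s matches whitespace characters (spaces, tabs, etc.).
Text: 'dot run fog red'
This text has 4 words separated by spaces.
Number of spaces = number of words - 1 = 4 - 1 = 3

3


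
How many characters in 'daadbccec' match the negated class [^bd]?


Negated class [^bd] matches any char NOT in {b, d}
Scanning 'daadbccec':
  pos 0: 'd' -> no (excluded)
  pos 1: 'a' -> MATCH
  pos 2: 'a' -> MATCH
  pos 3: 'd' -> no (excluded)
  pos 4: 'b' -> no (excluded)
  pos 5: 'c' -> MATCH
  pos 6: 'c' -> MATCH
  pos 7: 'e' -> MATCH
  pos 8: 'c' -> MATCH
Total matches: 6

6


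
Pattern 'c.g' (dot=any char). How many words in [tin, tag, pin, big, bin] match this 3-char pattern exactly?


Pattern 'c.g' means: starts with 'c', any single char, ends with 'g'.
Checking each word (must be exactly 3 chars):
  'tin' (len=3): no
  'tag' (len=3): no
  'pin' (len=3): no
  'big' (len=3): no
  'bin' (len=3): no
Matching words: []
Total: 0

0


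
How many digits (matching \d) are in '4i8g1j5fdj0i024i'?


\d matches any digit 0-9.
Scanning '4i8g1j5fdj0i024i':
  pos 0: '4' -> DIGIT
  pos 2: '8' -> DIGIT
  pos 4: '1' -> DIGIT
  pos 6: '5' -> DIGIT
  pos 10: '0' -> DIGIT
  pos 12: '0' -> DIGIT
  pos 13: '2' -> DIGIT
  pos 14: '4' -> DIGIT
Digits found: ['4', '8', '1', '5', '0', '0', '2', '4']
Total: 8

8


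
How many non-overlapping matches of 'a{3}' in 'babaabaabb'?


Pattern 'a{3}' matches exactly 3 consecutive a's (greedy, non-overlapping).
String: 'babaabaabb'
Scanning for runs of a's:
  Run at pos 1: 'a' (length 1) -> 0 match(es)
  Run at pos 3: 'aa' (length 2) -> 0 match(es)
  Run at pos 6: 'aa' (length 2) -> 0 match(es)
Matches found: []
Total: 0

0


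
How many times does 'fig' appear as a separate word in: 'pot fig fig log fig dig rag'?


Scanning each word for exact match 'fig':
  Word 1: 'pot' -> no
  Word 2: 'fig' -> MATCH
  Word 3: 'fig' -> MATCH
  Word 4: 'log' -> no
  Word 5: 'fig' -> MATCH
  Word 6: 'dig' -> no
  Word 7: 'rag' -> no
Total matches: 3

3


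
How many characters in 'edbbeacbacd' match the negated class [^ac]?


Negated class [^ac] matches any char NOT in {a, c}
Scanning 'edbbeacbacd':
  pos 0: 'e' -> MATCH
  pos 1: 'd' -> MATCH
  pos 2: 'b' -> MATCH
  pos 3: 'b' -> MATCH
  pos 4: 'e' -> MATCH
  pos 5: 'a' -> no (excluded)
  pos 6: 'c' -> no (excluded)
  pos 7: 'b' -> MATCH
  pos 8: 'a' -> no (excluded)
  pos 9: 'c' -> no (excluded)
  pos 10: 'd' -> MATCH
Total matches: 7

7


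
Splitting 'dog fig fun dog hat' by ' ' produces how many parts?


Splitting by ' ' breaks the string at each occurrence of the separator.
Text: 'dog fig fun dog hat'
Parts after split:
  Part 1: 'dog'
  Part 2: 'fig'
  Part 3: 'fun'
  Part 4: 'dog'
  Part 5: 'hat'
Total parts: 5

5


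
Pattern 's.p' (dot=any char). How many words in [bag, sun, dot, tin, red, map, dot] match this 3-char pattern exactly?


Pattern 's.p' means: starts with 's', any single char, ends with 'p'.
Checking each word (must be exactly 3 chars):
  'bag' (len=3): no
  'sun' (len=3): no
  'dot' (len=3): no
  'tin' (len=3): no
  'red' (len=3): no
  'map' (len=3): no
  'dot' (len=3): no
Matching words: []
Total: 0

0


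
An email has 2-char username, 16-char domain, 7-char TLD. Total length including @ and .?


An email address has format: username@domain.tld
Username length: 2
'@' character: 1
Domain length: 16
'.' character: 1
TLD length: 7
Total = 2 + 1 + 16 + 1 + 7 = 27

27


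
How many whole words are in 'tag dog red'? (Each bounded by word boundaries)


Word boundaries (\b) mark the start/end of each word.
Text: 'tag dog red'
Splitting by whitespace:
  Word 1: 'tag'
  Word 2: 'dog'
  Word 3: 'red'
Total whole words: 3

3


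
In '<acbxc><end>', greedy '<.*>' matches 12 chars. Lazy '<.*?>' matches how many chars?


Greedy '<.*>' tries to match as MUCH as possible.
Lazy '<.*?>' tries to match as LITTLE as possible.

String: '<acbxc><end>'
Greedy '<.*>' starts at first '<' and extends to the LAST '>': '<acbxc><end>' (12 chars)
Lazy '<.*?>' starts at first '<' and stops at the FIRST '>': '<acbxc>' (7 chars)

7


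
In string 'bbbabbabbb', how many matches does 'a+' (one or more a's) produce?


Pattern 'a+' matches one or more consecutive a's.
String: 'bbbabbabbb'
Scanning for runs of a:
  Match 1: 'a' (length 1)
  Match 2: 'a' (length 1)
Total matches: 2

2


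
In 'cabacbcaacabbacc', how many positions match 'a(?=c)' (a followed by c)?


Lookahead 'a(?=c)' matches 'a' only when followed by 'c'.
String: 'cabacbcaacabbacc'
Checking each position where char is 'a':
  pos 1: 'a' -> no (next='b')
  pos 3: 'a' -> MATCH (next='c')
  pos 7: 'a' -> no (next='a')
  pos 8: 'a' -> MATCH (next='c')
  pos 10: 'a' -> no (next='b')
  pos 13: 'a' -> MATCH (next='c')
Matching positions: [3, 8, 13]
Count: 3

3


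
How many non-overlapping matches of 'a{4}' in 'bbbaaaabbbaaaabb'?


Pattern 'a{4}' matches exactly 4 consecutive a's (greedy, non-overlapping).
String: 'bbbaaaabbbaaaabb'
Scanning for runs of a's:
  Run at pos 3: 'aaaa' (length 4) -> 1 match(es)
  Run at pos 10: 'aaaa' (length 4) -> 1 match(es)
Matches found: ['aaaa', 'aaaa']
Total: 2

2


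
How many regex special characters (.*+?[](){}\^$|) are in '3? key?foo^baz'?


Regex special characters are: . * + ? [ ] ( ) { } \ ^ $ |
Scanning '3? key?foo^baz':
  pos 1: '?' -> SPECIAL
  pos 6: '?' -> SPECIAL
  pos 10: '^' -> SPECIAL
Special chars found: ['?', '?', '^']
Total: 3

3


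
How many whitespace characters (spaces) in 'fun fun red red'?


\s matches whitespace characters (spaces, tabs, etc.).
Text: 'fun fun red red'
This text has 4 words separated by spaces.
Number of spaces = number of words - 1 = 4 - 1 = 3

3


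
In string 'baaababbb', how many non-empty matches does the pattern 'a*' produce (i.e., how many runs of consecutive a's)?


Pattern 'a*' matches zero or more a's. We want non-empty runs of consecutive a's.
String: 'baaababbb'
Walking through the string to find runs of a's:
  Run 1: positions 1-3 -> 'aaa'
  Run 2: positions 5-5 -> 'a'
Non-empty runs found: ['aaa', 'a']
Count: 2

2


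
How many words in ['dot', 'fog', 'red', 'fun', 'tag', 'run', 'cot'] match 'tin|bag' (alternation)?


Alternation 'tin|bag' matches either 'tin' or 'bag'.
Checking each word:
  'dot' -> no
  'fog' -> no
  'red' -> no
  'fun' -> no
  'tag' -> no
  'run' -> no
  'cot' -> no
Matches: []
Count: 0

0


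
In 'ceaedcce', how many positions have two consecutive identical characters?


Looking for consecutive identical characters in 'ceaedcce':
  pos 0-1: 'c' vs 'e' -> different
  pos 1-2: 'e' vs 'a' -> different
  pos 2-3: 'a' vs 'e' -> different
  pos 3-4: 'e' vs 'd' -> different
  pos 4-5: 'd' vs 'c' -> different
  pos 5-6: 'c' vs 'c' -> MATCH ('cc')
  pos 6-7: 'c' vs 'e' -> different
Consecutive identical pairs: ['cc']
Count: 1

1


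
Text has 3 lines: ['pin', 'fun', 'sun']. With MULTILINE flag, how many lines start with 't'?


With MULTILINE flag, ^ matches the start of each line.
Lines: ['pin', 'fun', 'sun']
Checking which lines start with 't':
  Line 1: 'pin' -> no
  Line 2: 'fun' -> no
  Line 3: 'sun' -> no
Matching lines: []
Count: 0

0


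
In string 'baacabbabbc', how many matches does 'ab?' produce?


Pattern 'ab?' matches 'a' optionally followed by 'b'.
String: 'baacabbabbc'
Scanning left to right for 'a' then checking next char:
  Match 1: 'a' (a not followed by b)
  Match 2: 'a' (a not followed by b)
  Match 3: 'ab' (a followed by b)
  Match 4: 'ab' (a followed by b)
Total matches: 4

4


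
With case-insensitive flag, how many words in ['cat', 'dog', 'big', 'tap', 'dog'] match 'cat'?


Case-insensitive matching: compare each word's lowercase form to 'cat'.
  'cat' -> lower='cat' -> MATCH
  'dog' -> lower='dog' -> no
  'big' -> lower='big' -> no
  'tap' -> lower='tap' -> no
  'dog' -> lower='dog' -> no
Matches: ['cat']
Count: 1

1


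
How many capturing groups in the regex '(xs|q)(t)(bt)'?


To count capturing groups, count each '(' that starts a group.
Pattern: '(xs|q)(t)(bt)'
Walking through the pattern:
  Position 0: '(' -> group #1
  Position 6: '(' -> group #2
  Position 9: '(' -> group #3
Total capturing groups: 3

3


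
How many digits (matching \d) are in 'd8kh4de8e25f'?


\d matches any digit 0-9.
Scanning 'd8kh4de8e25f':
  pos 1: '8' -> DIGIT
  pos 4: '4' -> DIGIT
  pos 7: '8' -> DIGIT
  pos 9: '2' -> DIGIT
  pos 10: '5' -> DIGIT
Digits found: ['8', '4', '8', '2', '5']
Total: 5

5


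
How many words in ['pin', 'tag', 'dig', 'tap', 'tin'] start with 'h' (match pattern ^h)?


Pattern ^h anchors to start of word. Check which words begin with 'h':
  'pin' -> no
  'tag' -> no
  'dig' -> no
  'tap' -> no
  'tin' -> no
Matching words: []
Count: 0

0


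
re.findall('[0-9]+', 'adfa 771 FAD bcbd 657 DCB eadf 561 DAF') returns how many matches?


Pattern '[0-9]+' finds one or more digits.
Text: 'adfa 771 FAD bcbd 657 DCB eadf 561 DAF'
Scanning for matches:
  Match 1: '771'
  Match 2: '657'
  Match 3: '561'
Total matches: 3

3


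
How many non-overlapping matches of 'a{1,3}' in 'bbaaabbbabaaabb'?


Pattern 'a{1,3}' matches between 1 and 3 consecutive a's (greedy).
String: 'bbaaabbbabaaabb'
Finding runs of a's and applying greedy matching:
  Run at pos 2: 'aaa' (length 3)
  Run at pos 8: 'a' (length 1)
  Run at pos 10: 'aaa' (length 3)
Matches: ['aaa', 'a', 'aaa']
Count: 3

3


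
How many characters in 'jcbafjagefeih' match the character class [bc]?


Character class [bc] matches any of: {b, c}
Scanning string 'jcbafjagefeih' character by character:
  pos 0: 'j' -> no
  pos 1: 'c' -> MATCH
  pos 2: 'b' -> MATCH
  pos 3: 'a' -> no
  pos 4: 'f' -> no
  pos 5: 'j' -> no
  pos 6: 'a' -> no
  pos 7: 'g' -> no
  pos 8: 'e' -> no
  pos 9: 'f' -> no
  pos 10: 'e' -> no
  pos 11: 'i' -> no
  pos 12: 'h' -> no
Total matches: 2

2


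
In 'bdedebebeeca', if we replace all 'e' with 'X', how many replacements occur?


re.sub('e', 'X', text) replaces every occurrence of 'e' with 'X'.
Text: 'bdedebebeeca'
Scanning for 'e':
  pos 2: 'e' -> replacement #1
  pos 4: 'e' -> replacement #2
  pos 6: 'e' -> replacement #3
  pos 8: 'e' -> replacement #4
  pos 9: 'e' -> replacement #5
Total replacements: 5

5


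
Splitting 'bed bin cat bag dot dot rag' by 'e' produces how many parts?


Splitting by 'e' breaks the string at each occurrence of the separator.
Text: 'bed bin cat bag dot dot rag'
Parts after split:
  Part 1: 'b'
  Part 2: 'd bin cat bag dot dot rag'
Total parts: 2

2


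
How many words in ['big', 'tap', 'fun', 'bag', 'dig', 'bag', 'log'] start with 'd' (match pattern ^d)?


Pattern ^d anchors to start of word. Check which words begin with 'd':
  'big' -> no
  'tap' -> no
  'fun' -> no
  'bag' -> no
  'dig' -> MATCH (starts with 'd')
  'bag' -> no
  'log' -> no
Matching words: ['dig']
Count: 1

1


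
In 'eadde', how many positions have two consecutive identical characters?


Looking for consecutive identical characters in 'eadde':
  pos 0-1: 'e' vs 'a' -> different
  pos 1-2: 'a' vs 'd' -> different
  pos 2-3: 'd' vs 'd' -> MATCH ('dd')
  pos 3-4: 'd' vs 'e' -> different
Consecutive identical pairs: ['dd']
Count: 1

1


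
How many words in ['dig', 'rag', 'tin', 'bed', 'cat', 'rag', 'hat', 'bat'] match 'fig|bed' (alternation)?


Alternation 'fig|bed' matches either 'fig' or 'bed'.
Checking each word:
  'dig' -> no
  'rag' -> no
  'tin' -> no
  'bed' -> MATCH
  'cat' -> no
  'rag' -> no
  'hat' -> no
  'bat' -> no
Matches: ['bed']
Count: 1

1


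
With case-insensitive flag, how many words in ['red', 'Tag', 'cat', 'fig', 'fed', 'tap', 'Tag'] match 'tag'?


Case-insensitive matching: compare each word's lowercase form to 'tag'.
  'red' -> lower='red' -> no
  'Tag' -> lower='tag' -> MATCH
  'cat' -> lower='cat' -> no
  'fig' -> lower='fig' -> no
  'fed' -> lower='fed' -> no
  'tap' -> lower='tap' -> no
  'Tag' -> lower='tag' -> MATCH
Matches: ['Tag', 'Tag']
Count: 2

2


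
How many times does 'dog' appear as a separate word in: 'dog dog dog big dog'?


Scanning each word for exact match 'dog':
  Word 1: 'dog' -> MATCH
  Word 2: 'dog' -> MATCH
  Word 3: 'dog' -> MATCH
  Word 4: 'big' -> no
  Word 5: 'dog' -> MATCH
Total matches: 4

4


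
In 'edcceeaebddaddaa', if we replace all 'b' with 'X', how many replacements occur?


re.sub('b', 'X', text) replaces every occurrence of 'b' with 'X'.
Text: 'edcceeaebddaddaa'
Scanning for 'b':
  pos 8: 'b' -> replacement #1
Total replacements: 1

1


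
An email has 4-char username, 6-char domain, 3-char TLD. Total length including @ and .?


An email address has format: username@domain.tld
Username length: 4
'@' character: 1
Domain length: 6
'.' character: 1
TLD length: 3
Total = 4 + 1 + 6 + 1 + 3 = 15

15


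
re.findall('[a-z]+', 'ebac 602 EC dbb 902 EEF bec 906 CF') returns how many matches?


Pattern '[a-z]+' finds one or more lowercase letters.
Text: 'ebac 602 EC dbb 902 EEF bec 906 CF'
Scanning for matches:
  Match 1: 'ebac'
  Match 2: 'dbb'
  Match 3: 'bec'
Total matches: 3

3


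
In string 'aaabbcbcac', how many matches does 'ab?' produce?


Pattern 'ab?' matches 'a' optionally followed by 'b'.
String: 'aaabbcbcac'
Scanning left to right for 'a' then checking next char:
  Match 1: 'a' (a not followed by b)
  Match 2: 'a' (a not followed by b)
  Match 3: 'ab' (a followed by b)
  Match 4: 'a' (a not followed by b)
Total matches: 4

4


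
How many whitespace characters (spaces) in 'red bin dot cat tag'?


\s matches whitespace characters (spaces, tabs, etc.).
Text: 'red bin dot cat tag'
This text has 5 words separated by spaces.
Number of spaces = number of words - 1 = 5 - 1 = 4

4


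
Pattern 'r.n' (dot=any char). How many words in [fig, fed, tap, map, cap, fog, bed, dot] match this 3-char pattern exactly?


Pattern 'r.n' means: starts with 'r', any single char, ends with 'n'.
Checking each word (must be exactly 3 chars):
  'fig' (len=3): no
  'fed' (len=3): no
  'tap' (len=3): no
  'map' (len=3): no
  'cap' (len=3): no
  'fog' (len=3): no
  'bed' (len=3): no
  'dot' (len=3): no
Matching words: []
Total: 0

0


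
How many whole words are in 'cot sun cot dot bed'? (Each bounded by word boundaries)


Word boundaries (\b) mark the start/end of each word.
Text: 'cot sun cot dot bed'
Splitting by whitespace:
  Word 1: 'cot'
  Word 2: 'sun'
  Word 3: 'cot'
  Word 4: 'dot'
  Word 5: 'bed'
Total whole words: 5

5


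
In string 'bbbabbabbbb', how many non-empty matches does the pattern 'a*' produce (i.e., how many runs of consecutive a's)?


Pattern 'a*' matches zero or more a's. We want non-empty runs of consecutive a's.
String: 'bbbabbabbbb'
Walking through the string to find runs of a's:
  Run 1: positions 3-3 -> 'a'
  Run 2: positions 6-6 -> 'a'
Non-empty runs found: ['a', 'a']
Count: 2

2


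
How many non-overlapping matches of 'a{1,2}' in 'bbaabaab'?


Pattern 'a{1,2}' matches between 1 and 2 consecutive a's (greedy).
String: 'bbaabaab'
Finding runs of a's and applying greedy matching:
  Run at pos 2: 'aa' (length 2)
  Run at pos 5: 'aa' (length 2)
Matches: ['aa', 'aa']
Count: 2

2


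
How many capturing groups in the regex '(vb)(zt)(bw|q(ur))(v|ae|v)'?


To count capturing groups, count each '(' that starts a group.
Pattern: '(vb)(zt)(bw|q(ur))(v|ae|v)'
Walking through the pattern:
  Position 0: '(' -> group #1
  Position 4: '(' -> group #2
  Position 8: '(' -> group #3
  Position 13: '(' -> group #4
  Position 18: '(' -> group #5
Total capturing groups: 5

5


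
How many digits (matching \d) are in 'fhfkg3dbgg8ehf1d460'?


\d matches any digit 0-9.
Scanning 'fhfkg3dbgg8ehf1d460':
  pos 5: '3' -> DIGIT
  pos 10: '8' -> DIGIT
  pos 14: '1' -> DIGIT
  pos 16: '4' -> DIGIT
  pos 17: '6' -> DIGIT
  pos 18: '0' -> DIGIT
Digits found: ['3', '8', '1', '4', '6', '0']
Total: 6

6


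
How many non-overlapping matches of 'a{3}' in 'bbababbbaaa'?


Pattern 'a{3}' matches exactly 3 consecutive a's (greedy, non-overlapping).
String: 'bbababbbaaa'
Scanning for runs of a's:
  Run at pos 2: 'a' (length 1) -> 0 match(es)
  Run at pos 4: 'a' (length 1) -> 0 match(es)
  Run at pos 8: 'aaa' (length 3) -> 1 match(es)
Matches found: ['aaa']
Total: 1

1


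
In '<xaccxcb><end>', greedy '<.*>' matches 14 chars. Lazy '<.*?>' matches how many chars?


Greedy '<.*>' tries to match as MUCH as possible.
Lazy '<.*?>' tries to match as LITTLE as possible.

String: '<xaccxcb><end>'
Greedy '<.*>' starts at first '<' and extends to the LAST '>': '<xaccxcb><end>' (14 chars)
Lazy '<.*?>' starts at first '<' and stops at the FIRST '>': '<xaccxcb>' (9 chars)

9


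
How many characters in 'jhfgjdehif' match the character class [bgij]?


Character class [bgij] matches any of: {b, g, i, j}
Scanning string 'jhfgjdehif' character by character:
  pos 0: 'j' -> MATCH
  pos 1: 'h' -> no
  pos 2: 'f' -> no
  pos 3: 'g' -> MATCH
  pos 4: 'j' -> MATCH
  pos 5: 'd' -> no
  pos 6: 'e' -> no
  pos 7: 'h' -> no
  pos 8: 'i' -> MATCH
  pos 9: 'f' -> no
Total matches: 4

4


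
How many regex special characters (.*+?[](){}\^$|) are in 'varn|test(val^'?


Regex special characters are: . * + ? [ ] ( ) { } \ ^ $ |
Scanning 'varn|test(val^':
  pos 4: '|' -> SPECIAL
  pos 9: '(' -> SPECIAL
  pos 13: '^' -> SPECIAL
Special chars found: ['|', '(', '^']
Total: 3

3


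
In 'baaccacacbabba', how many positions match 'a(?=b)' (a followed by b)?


Lookahead 'a(?=b)' matches 'a' only when followed by 'b'.
String: 'baaccacacbabba'
Checking each position where char is 'a':
  pos 1: 'a' -> no (next='a')
  pos 2: 'a' -> no (next='c')
  pos 5: 'a' -> no (next='c')
  pos 7: 'a' -> no (next='c')
  pos 10: 'a' -> MATCH (next='b')
Matching positions: [10]
Count: 1

1


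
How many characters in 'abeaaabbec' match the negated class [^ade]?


Negated class [^ade] matches any char NOT in {a, d, e}
Scanning 'abeaaabbec':
  pos 0: 'a' -> no (excluded)
  pos 1: 'b' -> MATCH
  pos 2: 'e' -> no (excluded)
  pos 3: 'a' -> no (excluded)
  pos 4: 'a' -> no (excluded)
  pos 5: 'a' -> no (excluded)
  pos 6: 'b' -> MATCH
  pos 7: 'b' -> MATCH
  pos 8: 'e' -> no (excluded)
  pos 9: 'c' -> MATCH
Total matches: 4

4


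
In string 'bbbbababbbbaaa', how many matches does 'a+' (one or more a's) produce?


Pattern 'a+' matches one or more consecutive a's.
String: 'bbbbababbbbaaa'
Scanning for runs of a:
  Match 1: 'a' (length 1)
  Match 2: 'a' (length 1)
  Match 3: 'aaa' (length 3)
Total matches: 3

3


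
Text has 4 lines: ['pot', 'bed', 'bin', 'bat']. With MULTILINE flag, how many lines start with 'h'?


With MULTILINE flag, ^ matches the start of each line.
Lines: ['pot', 'bed', 'bin', 'bat']
Checking which lines start with 'h':
  Line 1: 'pot' -> no
  Line 2: 'bed' -> no
  Line 3: 'bin' -> no
  Line 4: 'bat' -> no
Matching lines: []
Count: 0

0


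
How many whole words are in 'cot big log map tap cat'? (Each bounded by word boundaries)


Word boundaries (\b) mark the start/end of each word.
Text: 'cot big log map tap cat'
Splitting by whitespace:
  Word 1: 'cot'
  Word 2: 'big'
  Word 3: 'log'
  Word 4: 'map'
  Word 5: 'tap'
  Word 6: 'cat'
Total whole words: 6

6


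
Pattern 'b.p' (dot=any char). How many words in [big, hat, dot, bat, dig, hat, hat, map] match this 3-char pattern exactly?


Pattern 'b.p' means: starts with 'b', any single char, ends with 'p'.
Checking each word (must be exactly 3 chars):
  'big' (len=3): no
  'hat' (len=3): no
  'dot' (len=3): no
  'bat' (len=3): no
  'dig' (len=3): no
  'hat' (len=3): no
  'hat' (len=3): no
  'map' (len=3): no
Matching words: []
Total: 0

0


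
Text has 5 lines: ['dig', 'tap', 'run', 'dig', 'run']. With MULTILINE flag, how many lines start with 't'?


With MULTILINE flag, ^ matches the start of each line.
Lines: ['dig', 'tap', 'run', 'dig', 'run']
Checking which lines start with 't':
  Line 1: 'dig' -> no
  Line 2: 'tap' -> MATCH
  Line 3: 'run' -> no
  Line 4: 'dig' -> no
  Line 5: 'run' -> no
Matching lines: ['tap']
Count: 1

1


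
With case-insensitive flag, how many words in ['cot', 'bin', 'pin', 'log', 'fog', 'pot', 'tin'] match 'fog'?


Case-insensitive matching: compare each word's lowercase form to 'fog'.
  'cot' -> lower='cot' -> no
  'bin' -> lower='bin' -> no
  'pin' -> lower='pin' -> no
  'log' -> lower='log' -> no
  'fog' -> lower='fog' -> MATCH
  'pot' -> lower='pot' -> no
  'tin' -> lower='tin' -> no
Matches: ['fog']
Count: 1

1
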